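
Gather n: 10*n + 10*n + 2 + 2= 20*n + 4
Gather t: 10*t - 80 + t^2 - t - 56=t^2 + 9*t - 136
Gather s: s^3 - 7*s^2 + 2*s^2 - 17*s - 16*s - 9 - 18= s^3 - 5*s^2 - 33*s - 27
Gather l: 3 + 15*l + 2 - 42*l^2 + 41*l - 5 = -42*l^2 + 56*l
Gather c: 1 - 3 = -2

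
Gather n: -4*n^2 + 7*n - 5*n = -4*n^2 + 2*n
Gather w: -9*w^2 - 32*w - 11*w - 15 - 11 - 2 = -9*w^2 - 43*w - 28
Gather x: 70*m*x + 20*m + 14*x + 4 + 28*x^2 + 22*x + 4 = 20*m + 28*x^2 + x*(70*m + 36) + 8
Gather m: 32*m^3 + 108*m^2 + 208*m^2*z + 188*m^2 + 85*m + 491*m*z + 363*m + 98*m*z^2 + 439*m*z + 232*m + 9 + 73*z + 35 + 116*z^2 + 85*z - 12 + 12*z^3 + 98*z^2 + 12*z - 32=32*m^3 + m^2*(208*z + 296) + m*(98*z^2 + 930*z + 680) + 12*z^3 + 214*z^2 + 170*z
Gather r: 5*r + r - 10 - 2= 6*r - 12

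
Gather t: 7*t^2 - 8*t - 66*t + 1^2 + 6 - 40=7*t^2 - 74*t - 33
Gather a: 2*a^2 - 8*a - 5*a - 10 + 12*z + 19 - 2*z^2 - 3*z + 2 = 2*a^2 - 13*a - 2*z^2 + 9*z + 11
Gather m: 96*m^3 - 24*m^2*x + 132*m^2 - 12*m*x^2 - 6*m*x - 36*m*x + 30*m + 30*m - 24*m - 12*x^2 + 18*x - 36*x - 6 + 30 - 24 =96*m^3 + m^2*(132 - 24*x) + m*(-12*x^2 - 42*x + 36) - 12*x^2 - 18*x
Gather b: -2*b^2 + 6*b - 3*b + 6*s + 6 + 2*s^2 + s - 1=-2*b^2 + 3*b + 2*s^2 + 7*s + 5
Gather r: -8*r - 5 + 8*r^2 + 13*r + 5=8*r^2 + 5*r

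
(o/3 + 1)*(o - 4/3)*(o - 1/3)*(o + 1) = o^4/3 + 7*o^3/9 - 29*o^2/27 - 29*o/27 + 4/9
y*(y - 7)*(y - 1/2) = y^3 - 15*y^2/2 + 7*y/2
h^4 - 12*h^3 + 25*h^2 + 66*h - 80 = (h - 8)*(h - 5)*(h - 1)*(h + 2)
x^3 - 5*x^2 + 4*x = x*(x - 4)*(x - 1)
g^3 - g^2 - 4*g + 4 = (g - 2)*(g - 1)*(g + 2)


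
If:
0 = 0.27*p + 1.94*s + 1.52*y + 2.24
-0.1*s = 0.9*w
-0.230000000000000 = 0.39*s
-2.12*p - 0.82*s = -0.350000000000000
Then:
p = 0.39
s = -0.59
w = 0.07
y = -0.79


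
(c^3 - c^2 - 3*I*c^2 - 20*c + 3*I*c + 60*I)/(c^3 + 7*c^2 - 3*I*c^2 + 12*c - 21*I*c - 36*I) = (c - 5)/(c + 3)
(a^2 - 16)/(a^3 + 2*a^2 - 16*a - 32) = 1/(a + 2)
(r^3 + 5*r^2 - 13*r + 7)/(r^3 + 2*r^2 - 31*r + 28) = (r - 1)/(r - 4)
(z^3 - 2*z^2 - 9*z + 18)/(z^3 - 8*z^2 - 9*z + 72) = (z - 2)/(z - 8)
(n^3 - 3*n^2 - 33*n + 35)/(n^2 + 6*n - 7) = (n^2 - 2*n - 35)/(n + 7)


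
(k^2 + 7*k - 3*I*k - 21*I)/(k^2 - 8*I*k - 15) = (k + 7)/(k - 5*I)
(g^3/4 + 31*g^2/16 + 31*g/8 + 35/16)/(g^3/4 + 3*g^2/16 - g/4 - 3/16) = (4*g^2 + 27*g + 35)/(4*g^2 - g - 3)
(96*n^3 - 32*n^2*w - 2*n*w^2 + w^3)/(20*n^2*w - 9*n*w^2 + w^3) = (-24*n^2 + 2*n*w + w^2)/(w*(-5*n + w))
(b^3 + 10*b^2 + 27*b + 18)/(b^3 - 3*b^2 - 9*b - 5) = (b^2 + 9*b + 18)/(b^2 - 4*b - 5)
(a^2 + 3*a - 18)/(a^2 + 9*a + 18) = (a - 3)/(a + 3)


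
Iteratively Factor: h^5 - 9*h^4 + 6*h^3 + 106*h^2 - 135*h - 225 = (h + 3)*(h^4 - 12*h^3 + 42*h^2 - 20*h - 75) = (h - 5)*(h + 3)*(h^3 - 7*h^2 + 7*h + 15) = (h - 5)*(h + 1)*(h + 3)*(h^2 - 8*h + 15) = (h - 5)^2*(h + 1)*(h + 3)*(h - 3)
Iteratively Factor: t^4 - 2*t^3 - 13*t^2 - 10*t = (t)*(t^3 - 2*t^2 - 13*t - 10) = t*(t - 5)*(t^2 + 3*t + 2) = t*(t - 5)*(t + 2)*(t + 1)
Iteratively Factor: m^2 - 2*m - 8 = (m - 4)*(m + 2)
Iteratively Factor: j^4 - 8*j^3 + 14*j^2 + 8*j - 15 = (j + 1)*(j^3 - 9*j^2 + 23*j - 15) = (j - 3)*(j + 1)*(j^2 - 6*j + 5) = (j - 3)*(j - 1)*(j + 1)*(j - 5)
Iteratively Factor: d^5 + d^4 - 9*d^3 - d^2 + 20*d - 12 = (d - 1)*(d^4 + 2*d^3 - 7*d^2 - 8*d + 12) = (d - 1)^2*(d^3 + 3*d^2 - 4*d - 12) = (d - 2)*(d - 1)^2*(d^2 + 5*d + 6) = (d - 2)*(d - 1)^2*(d + 2)*(d + 3)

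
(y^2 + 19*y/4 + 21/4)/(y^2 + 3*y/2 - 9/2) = (4*y + 7)/(2*(2*y - 3))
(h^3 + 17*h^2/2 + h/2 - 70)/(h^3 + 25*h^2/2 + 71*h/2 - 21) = (2*h^2 + 3*h - 20)/(2*h^2 + 11*h - 6)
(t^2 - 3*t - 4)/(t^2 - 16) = (t + 1)/(t + 4)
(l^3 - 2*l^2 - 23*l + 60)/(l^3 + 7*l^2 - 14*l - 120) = (l - 3)/(l + 6)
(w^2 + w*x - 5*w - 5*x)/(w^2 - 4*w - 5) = (w + x)/(w + 1)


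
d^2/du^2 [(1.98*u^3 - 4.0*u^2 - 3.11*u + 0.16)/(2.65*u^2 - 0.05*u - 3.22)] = (-10.93937*u^3 - 196.13772*u^2 - 36.176388*u - 79.21442)/(18.609625*u^6 - 1.053375*u^5 - 67.817475*u^4 + 2.559775*u^3 + 82.40463*u^2 - 1.55526*u - 33.386248)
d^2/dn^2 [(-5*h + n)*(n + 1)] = 2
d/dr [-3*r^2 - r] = -6*r - 1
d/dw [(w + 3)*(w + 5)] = 2*w + 8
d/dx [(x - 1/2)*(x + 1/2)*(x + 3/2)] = 3*x^2 + 3*x - 1/4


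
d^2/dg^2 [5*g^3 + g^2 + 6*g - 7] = 30*g + 2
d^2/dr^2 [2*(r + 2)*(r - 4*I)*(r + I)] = 12*r + 8 - 12*I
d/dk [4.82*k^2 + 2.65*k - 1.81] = 9.64*k + 2.65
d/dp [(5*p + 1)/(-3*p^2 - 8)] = (15*p^2 + 6*p - 40)/(9*p^4 + 48*p^2 + 64)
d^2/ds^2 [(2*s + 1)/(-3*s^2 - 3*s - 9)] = 2*(2*s + 1)*(3*s^2 + 3*s - (2*s + 1)^2 + 9)/(3*(s^2 + s + 3)^3)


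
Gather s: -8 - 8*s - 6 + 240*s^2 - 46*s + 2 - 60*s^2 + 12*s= 180*s^2 - 42*s - 12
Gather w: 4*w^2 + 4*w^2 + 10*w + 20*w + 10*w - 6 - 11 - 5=8*w^2 + 40*w - 22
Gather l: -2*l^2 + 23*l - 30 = -2*l^2 + 23*l - 30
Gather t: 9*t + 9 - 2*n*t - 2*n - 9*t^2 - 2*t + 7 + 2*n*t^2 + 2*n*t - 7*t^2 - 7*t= -2*n + t^2*(2*n - 16) + 16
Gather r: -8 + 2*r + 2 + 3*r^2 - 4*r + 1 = 3*r^2 - 2*r - 5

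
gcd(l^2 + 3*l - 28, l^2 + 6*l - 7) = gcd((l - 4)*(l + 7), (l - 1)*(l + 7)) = l + 7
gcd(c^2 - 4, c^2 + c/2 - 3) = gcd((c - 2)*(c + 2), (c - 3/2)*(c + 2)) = c + 2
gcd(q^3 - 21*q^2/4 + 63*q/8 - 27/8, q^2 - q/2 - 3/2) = q - 3/2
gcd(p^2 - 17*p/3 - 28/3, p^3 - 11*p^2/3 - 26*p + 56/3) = p - 7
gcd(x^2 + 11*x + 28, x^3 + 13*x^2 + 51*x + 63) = x + 7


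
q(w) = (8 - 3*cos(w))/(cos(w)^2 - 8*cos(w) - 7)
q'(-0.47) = 0.19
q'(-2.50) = 22968.35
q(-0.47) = -0.40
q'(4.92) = 1.08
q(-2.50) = 204.07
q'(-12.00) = -0.23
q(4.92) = -0.86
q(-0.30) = -0.37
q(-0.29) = -0.37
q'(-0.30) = 0.11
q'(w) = (8 - 3*cos(w))*(2*sin(w)*cos(w) - 8*sin(w))/(cos(w)^2 - 8*cos(w) - 7)^2 + 3*sin(w)/(cos(w)^2 - 8*cos(w) - 7) = (-3*cos(w)^2 + 16*cos(w) - 85)*sin(w)/(sin(w)^2 + 8*cos(w) + 6)^2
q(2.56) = 27.44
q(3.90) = -15.29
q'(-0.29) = 0.11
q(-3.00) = 5.77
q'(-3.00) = 4.06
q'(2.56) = -376.40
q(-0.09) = -0.36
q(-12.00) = -0.42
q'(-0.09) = 0.03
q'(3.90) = 152.46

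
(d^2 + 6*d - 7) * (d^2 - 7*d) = d^4 - d^3 - 49*d^2 + 49*d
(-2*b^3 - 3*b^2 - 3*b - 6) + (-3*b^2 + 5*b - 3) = -2*b^3 - 6*b^2 + 2*b - 9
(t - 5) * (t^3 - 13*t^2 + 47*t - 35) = t^4 - 18*t^3 + 112*t^2 - 270*t + 175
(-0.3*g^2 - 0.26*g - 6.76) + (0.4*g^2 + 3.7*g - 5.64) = 0.1*g^2 + 3.44*g - 12.4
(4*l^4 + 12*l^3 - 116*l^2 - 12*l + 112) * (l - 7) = 4*l^5 - 16*l^4 - 200*l^3 + 800*l^2 + 196*l - 784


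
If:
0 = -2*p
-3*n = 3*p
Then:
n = 0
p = 0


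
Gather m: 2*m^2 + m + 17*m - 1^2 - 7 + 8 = 2*m^2 + 18*m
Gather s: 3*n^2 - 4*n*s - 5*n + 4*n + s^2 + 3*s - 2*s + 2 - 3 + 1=3*n^2 - n + s^2 + s*(1 - 4*n)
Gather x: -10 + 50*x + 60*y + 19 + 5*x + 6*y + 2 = 55*x + 66*y + 11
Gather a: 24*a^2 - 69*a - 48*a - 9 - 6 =24*a^2 - 117*a - 15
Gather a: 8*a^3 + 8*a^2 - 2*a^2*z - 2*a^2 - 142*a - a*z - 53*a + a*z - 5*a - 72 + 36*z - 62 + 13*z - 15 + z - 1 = 8*a^3 + a^2*(6 - 2*z) - 200*a + 50*z - 150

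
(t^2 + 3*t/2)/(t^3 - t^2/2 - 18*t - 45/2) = t/(t^2 - 2*t - 15)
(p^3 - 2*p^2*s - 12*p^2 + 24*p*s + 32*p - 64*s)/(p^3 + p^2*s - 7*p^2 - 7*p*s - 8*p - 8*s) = (p^2 - 2*p*s - 4*p + 8*s)/(p^2 + p*s + p + s)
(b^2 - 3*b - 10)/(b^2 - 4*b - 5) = (b + 2)/(b + 1)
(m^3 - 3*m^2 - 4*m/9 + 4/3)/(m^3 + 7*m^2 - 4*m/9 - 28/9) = (m - 3)/(m + 7)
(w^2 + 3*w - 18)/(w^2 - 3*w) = (w + 6)/w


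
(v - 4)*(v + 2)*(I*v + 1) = I*v^3 + v^2 - 2*I*v^2 - 2*v - 8*I*v - 8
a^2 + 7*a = a*(a + 7)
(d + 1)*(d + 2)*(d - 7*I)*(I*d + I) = I*d^4 + 7*d^3 + 4*I*d^3 + 28*d^2 + 5*I*d^2 + 35*d + 2*I*d + 14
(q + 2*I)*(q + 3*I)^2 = q^3 + 8*I*q^2 - 21*q - 18*I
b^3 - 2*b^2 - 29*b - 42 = (b - 7)*(b + 2)*(b + 3)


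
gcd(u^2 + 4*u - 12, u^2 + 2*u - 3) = 1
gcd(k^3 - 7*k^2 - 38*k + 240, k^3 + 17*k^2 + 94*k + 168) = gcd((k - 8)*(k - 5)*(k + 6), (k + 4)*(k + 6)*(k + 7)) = k + 6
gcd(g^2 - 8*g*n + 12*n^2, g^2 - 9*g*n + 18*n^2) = g - 6*n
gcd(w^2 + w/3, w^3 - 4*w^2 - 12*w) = w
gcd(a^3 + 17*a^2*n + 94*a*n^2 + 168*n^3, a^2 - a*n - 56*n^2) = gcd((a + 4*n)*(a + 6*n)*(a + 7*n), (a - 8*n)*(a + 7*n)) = a + 7*n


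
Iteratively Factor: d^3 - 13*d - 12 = (d - 4)*(d^2 + 4*d + 3) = (d - 4)*(d + 1)*(d + 3)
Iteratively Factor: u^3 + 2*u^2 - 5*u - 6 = (u + 1)*(u^2 + u - 6) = (u - 2)*(u + 1)*(u + 3)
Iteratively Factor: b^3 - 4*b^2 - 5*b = (b)*(b^2 - 4*b - 5) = b*(b - 5)*(b + 1)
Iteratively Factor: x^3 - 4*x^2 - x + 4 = (x - 4)*(x^2 - 1) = (x - 4)*(x - 1)*(x + 1)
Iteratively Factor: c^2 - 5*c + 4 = (c - 4)*(c - 1)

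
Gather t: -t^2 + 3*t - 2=-t^2 + 3*t - 2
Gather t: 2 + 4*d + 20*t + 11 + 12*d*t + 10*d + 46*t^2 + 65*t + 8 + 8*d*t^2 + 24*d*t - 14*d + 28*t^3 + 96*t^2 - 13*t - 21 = 28*t^3 + t^2*(8*d + 142) + t*(36*d + 72)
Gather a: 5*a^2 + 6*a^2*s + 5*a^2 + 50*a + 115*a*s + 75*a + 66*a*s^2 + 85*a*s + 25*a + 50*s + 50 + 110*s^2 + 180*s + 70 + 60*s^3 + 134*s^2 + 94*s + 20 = a^2*(6*s + 10) + a*(66*s^2 + 200*s + 150) + 60*s^3 + 244*s^2 + 324*s + 140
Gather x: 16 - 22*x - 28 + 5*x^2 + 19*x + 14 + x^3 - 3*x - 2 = x^3 + 5*x^2 - 6*x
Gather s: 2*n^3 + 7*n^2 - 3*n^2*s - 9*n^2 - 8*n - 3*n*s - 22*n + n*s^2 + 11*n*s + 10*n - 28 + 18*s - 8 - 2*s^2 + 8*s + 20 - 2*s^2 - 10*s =2*n^3 - 2*n^2 - 20*n + s^2*(n - 4) + s*(-3*n^2 + 8*n + 16) - 16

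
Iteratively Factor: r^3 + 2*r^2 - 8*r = (r + 4)*(r^2 - 2*r) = (r - 2)*(r + 4)*(r)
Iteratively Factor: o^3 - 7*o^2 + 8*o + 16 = (o - 4)*(o^2 - 3*o - 4) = (o - 4)^2*(o + 1)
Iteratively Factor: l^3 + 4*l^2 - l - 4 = (l + 4)*(l^2 - 1) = (l + 1)*(l + 4)*(l - 1)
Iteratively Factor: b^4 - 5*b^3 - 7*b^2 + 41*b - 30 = (b - 1)*(b^3 - 4*b^2 - 11*b + 30) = (b - 2)*(b - 1)*(b^2 - 2*b - 15) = (b - 2)*(b - 1)*(b + 3)*(b - 5)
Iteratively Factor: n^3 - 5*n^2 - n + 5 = (n - 1)*(n^2 - 4*n - 5) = (n - 1)*(n + 1)*(n - 5)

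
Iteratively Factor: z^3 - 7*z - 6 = (z - 3)*(z^2 + 3*z + 2) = (z - 3)*(z + 1)*(z + 2)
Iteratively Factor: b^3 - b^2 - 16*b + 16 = (b + 4)*(b^2 - 5*b + 4) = (b - 1)*(b + 4)*(b - 4)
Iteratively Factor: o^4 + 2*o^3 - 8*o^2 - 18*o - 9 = (o + 3)*(o^3 - o^2 - 5*o - 3) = (o + 1)*(o + 3)*(o^2 - 2*o - 3) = (o + 1)^2*(o + 3)*(o - 3)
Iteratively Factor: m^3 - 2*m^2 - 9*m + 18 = (m - 2)*(m^2 - 9) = (m - 2)*(m + 3)*(m - 3)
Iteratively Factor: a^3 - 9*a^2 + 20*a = (a)*(a^2 - 9*a + 20) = a*(a - 5)*(a - 4)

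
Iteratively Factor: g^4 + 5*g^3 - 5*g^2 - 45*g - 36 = (g + 1)*(g^3 + 4*g^2 - 9*g - 36) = (g + 1)*(g + 3)*(g^2 + g - 12) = (g + 1)*(g + 3)*(g + 4)*(g - 3)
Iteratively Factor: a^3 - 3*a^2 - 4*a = (a - 4)*(a^2 + a) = (a - 4)*(a + 1)*(a)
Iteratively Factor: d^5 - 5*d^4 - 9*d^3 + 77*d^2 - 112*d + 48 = (d - 1)*(d^4 - 4*d^3 - 13*d^2 + 64*d - 48) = (d - 1)^2*(d^3 - 3*d^2 - 16*d + 48) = (d - 1)^2*(d + 4)*(d^2 - 7*d + 12) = (d - 4)*(d - 1)^2*(d + 4)*(d - 3)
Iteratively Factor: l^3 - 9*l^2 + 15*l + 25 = (l - 5)*(l^2 - 4*l - 5) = (l - 5)^2*(l + 1)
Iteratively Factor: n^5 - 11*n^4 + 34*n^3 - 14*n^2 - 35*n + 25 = (n + 1)*(n^4 - 12*n^3 + 46*n^2 - 60*n + 25) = (n - 1)*(n + 1)*(n^3 - 11*n^2 + 35*n - 25) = (n - 5)*(n - 1)*(n + 1)*(n^2 - 6*n + 5) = (n - 5)*(n - 1)^2*(n + 1)*(n - 5)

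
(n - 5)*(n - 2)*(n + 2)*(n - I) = n^4 - 5*n^3 - I*n^3 - 4*n^2 + 5*I*n^2 + 20*n + 4*I*n - 20*I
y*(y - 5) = y^2 - 5*y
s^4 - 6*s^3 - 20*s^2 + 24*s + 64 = (s - 8)*(s - 2)*(s + 2)^2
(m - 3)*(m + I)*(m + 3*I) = m^3 - 3*m^2 + 4*I*m^2 - 3*m - 12*I*m + 9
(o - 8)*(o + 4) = o^2 - 4*o - 32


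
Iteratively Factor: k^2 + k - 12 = (k + 4)*(k - 3)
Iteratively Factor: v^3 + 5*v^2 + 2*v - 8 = (v + 2)*(v^2 + 3*v - 4) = (v - 1)*(v + 2)*(v + 4)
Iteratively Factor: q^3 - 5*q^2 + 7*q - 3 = (q - 1)*(q^2 - 4*q + 3) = (q - 3)*(q - 1)*(q - 1)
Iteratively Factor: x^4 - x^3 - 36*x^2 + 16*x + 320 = (x + 4)*(x^3 - 5*x^2 - 16*x + 80) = (x + 4)^2*(x^2 - 9*x + 20) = (x - 5)*(x + 4)^2*(x - 4)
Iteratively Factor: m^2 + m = (m + 1)*(m)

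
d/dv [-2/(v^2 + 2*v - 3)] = 4*(v + 1)/(v^2 + 2*v - 3)^2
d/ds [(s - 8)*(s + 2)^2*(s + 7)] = 4*s^3 + 9*s^2 - 112*s - 228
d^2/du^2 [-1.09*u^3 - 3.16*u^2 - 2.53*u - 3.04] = -6.54*u - 6.32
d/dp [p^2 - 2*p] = 2*p - 2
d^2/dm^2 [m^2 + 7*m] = 2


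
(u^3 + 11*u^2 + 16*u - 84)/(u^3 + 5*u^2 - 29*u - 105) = (u^2 + 4*u - 12)/(u^2 - 2*u - 15)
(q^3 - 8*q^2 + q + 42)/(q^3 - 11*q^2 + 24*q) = (q^2 - 5*q - 14)/(q*(q - 8))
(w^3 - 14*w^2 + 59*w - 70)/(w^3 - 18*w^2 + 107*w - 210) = (w - 2)/(w - 6)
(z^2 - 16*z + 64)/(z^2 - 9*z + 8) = (z - 8)/(z - 1)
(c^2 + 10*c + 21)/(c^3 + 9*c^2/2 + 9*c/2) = 2*(c + 7)/(c*(2*c + 3))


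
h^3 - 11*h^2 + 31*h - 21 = (h - 7)*(h - 3)*(h - 1)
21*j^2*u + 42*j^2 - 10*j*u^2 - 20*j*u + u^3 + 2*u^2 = (-7*j + u)*(-3*j + u)*(u + 2)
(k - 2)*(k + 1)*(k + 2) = k^3 + k^2 - 4*k - 4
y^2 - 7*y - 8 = (y - 8)*(y + 1)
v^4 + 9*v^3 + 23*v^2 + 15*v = v*(v + 1)*(v + 3)*(v + 5)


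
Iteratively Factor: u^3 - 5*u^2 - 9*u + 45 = (u - 3)*(u^2 - 2*u - 15) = (u - 3)*(u + 3)*(u - 5)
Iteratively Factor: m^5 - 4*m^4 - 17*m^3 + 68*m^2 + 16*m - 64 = (m + 4)*(m^4 - 8*m^3 + 15*m^2 + 8*m - 16) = (m + 1)*(m + 4)*(m^3 - 9*m^2 + 24*m - 16) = (m - 4)*(m + 1)*(m + 4)*(m^2 - 5*m + 4) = (m - 4)*(m - 1)*(m + 1)*(m + 4)*(m - 4)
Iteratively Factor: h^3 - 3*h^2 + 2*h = (h - 2)*(h^2 - h) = (h - 2)*(h - 1)*(h)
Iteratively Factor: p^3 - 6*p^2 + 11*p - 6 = (p - 1)*(p^2 - 5*p + 6) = (p - 3)*(p - 1)*(p - 2)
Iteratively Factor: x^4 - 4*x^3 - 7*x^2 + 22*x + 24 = (x + 1)*(x^3 - 5*x^2 - 2*x + 24) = (x - 3)*(x + 1)*(x^2 - 2*x - 8) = (x - 4)*(x - 3)*(x + 1)*(x + 2)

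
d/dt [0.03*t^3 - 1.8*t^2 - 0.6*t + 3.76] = 0.09*t^2 - 3.6*t - 0.6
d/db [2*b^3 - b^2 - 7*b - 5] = 6*b^2 - 2*b - 7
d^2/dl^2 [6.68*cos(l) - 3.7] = -6.68*cos(l)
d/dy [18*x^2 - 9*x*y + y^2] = -9*x + 2*y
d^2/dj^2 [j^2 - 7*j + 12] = 2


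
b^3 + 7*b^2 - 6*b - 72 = (b - 3)*(b + 4)*(b + 6)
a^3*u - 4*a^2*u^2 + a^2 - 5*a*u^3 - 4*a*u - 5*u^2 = (a - 5*u)*(a + u)*(a*u + 1)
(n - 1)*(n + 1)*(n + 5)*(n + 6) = n^4 + 11*n^3 + 29*n^2 - 11*n - 30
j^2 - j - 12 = (j - 4)*(j + 3)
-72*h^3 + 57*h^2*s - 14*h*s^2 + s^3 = (-8*h + s)*(-3*h + s)^2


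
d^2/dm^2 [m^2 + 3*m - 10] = 2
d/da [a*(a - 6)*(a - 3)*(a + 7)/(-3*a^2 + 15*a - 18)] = (-2*a^3 + 5*a^2 + 4*a - 84)/(3*(a^2 - 4*a + 4))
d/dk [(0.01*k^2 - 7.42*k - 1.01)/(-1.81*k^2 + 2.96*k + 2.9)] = (-13.4006*k^2 - 3.5982*k - 18.5284)/(3.2761*k^4 - 10.7152*k^3 - 1.7364*k^2 + 17.168*k + 8.41)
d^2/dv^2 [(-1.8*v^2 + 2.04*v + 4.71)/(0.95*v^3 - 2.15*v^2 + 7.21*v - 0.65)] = (-3.249*v^6 + 11.0466*v^5 + 99.9837000000001*v^4 - 234.37536*v^3 + 354.40812*v^2 - 437.72724*v + 494.125692)/(0.857375*v^9 - 5.821125*v^8 + 32.6952*v^7 - 100.0568*v^6 + 256.10511*v^5 - 371.02437*v^4 + 436.465336*v^3 - 104.09412*v^2 + 9.138675*v - 0.274625)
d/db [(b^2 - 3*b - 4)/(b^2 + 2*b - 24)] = 5/(b^2 + 12*b + 36)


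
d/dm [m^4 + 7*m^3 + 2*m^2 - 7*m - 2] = 4*m^3 + 21*m^2 + 4*m - 7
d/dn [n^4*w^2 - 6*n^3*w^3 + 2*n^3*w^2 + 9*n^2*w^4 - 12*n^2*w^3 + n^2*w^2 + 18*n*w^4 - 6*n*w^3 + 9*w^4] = 2*w^2*(2*n^3 - 9*n^2*w + 3*n^2 + 9*n*w^2 - 12*n*w + n + 9*w^2 - 3*w)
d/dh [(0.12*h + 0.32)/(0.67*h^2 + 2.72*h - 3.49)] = (0.0804*h^2 + 0.3264*h - (0.12*h + 0.32)*(1.34*h + 2.72) - 0.4188)/(0.67*h^2 + 2.72*h - 3.49)^2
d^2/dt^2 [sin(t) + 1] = -sin(t)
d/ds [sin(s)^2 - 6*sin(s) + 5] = 2*(sin(s) - 3)*cos(s)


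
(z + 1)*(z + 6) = z^2 + 7*z + 6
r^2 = r^2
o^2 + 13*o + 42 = (o + 6)*(o + 7)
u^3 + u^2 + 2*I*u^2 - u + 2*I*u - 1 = (u + 1)*(u + I)^2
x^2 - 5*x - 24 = (x - 8)*(x + 3)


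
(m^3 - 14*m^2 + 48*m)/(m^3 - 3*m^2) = (m^2 - 14*m + 48)/(m*(m - 3))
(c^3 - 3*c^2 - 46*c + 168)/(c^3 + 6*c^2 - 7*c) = (c^2 - 10*c + 24)/(c*(c - 1))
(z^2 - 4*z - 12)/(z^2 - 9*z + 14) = (z^2 - 4*z - 12)/(z^2 - 9*z + 14)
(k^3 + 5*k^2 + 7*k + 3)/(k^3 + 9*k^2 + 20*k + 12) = (k^2 + 4*k + 3)/(k^2 + 8*k + 12)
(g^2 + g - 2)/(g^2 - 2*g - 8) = (g - 1)/(g - 4)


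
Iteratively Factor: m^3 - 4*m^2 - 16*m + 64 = (m - 4)*(m^2 - 16) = (m - 4)^2*(m + 4)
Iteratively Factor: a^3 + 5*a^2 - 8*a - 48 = (a + 4)*(a^2 + a - 12) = (a - 3)*(a + 4)*(a + 4)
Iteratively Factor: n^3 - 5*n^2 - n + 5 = (n - 5)*(n^2 - 1) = (n - 5)*(n - 1)*(n + 1)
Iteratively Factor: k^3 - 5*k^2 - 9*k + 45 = (k + 3)*(k^2 - 8*k + 15) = (k - 5)*(k + 3)*(k - 3)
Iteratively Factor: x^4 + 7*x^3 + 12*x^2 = (x + 3)*(x^3 + 4*x^2) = x*(x + 3)*(x^2 + 4*x) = x^2*(x + 3)*(x + 4)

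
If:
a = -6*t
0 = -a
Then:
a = 0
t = 0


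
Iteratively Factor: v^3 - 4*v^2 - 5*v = (v)*(v^2 - 4*v - 5) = v*(v + 1)*(v - 5)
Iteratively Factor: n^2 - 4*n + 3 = (n - 3)*(n - 1)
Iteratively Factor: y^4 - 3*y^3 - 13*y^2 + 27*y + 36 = (y + 1)*(y^3 - 4*y^2 - 9*y + 36) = (y - 3)*(y + 1)*(y^2 - y - 12) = (y - 3)*(y + 1)*(y + 3)*(y - 4)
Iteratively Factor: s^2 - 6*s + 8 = (s - 2)*(s - 4)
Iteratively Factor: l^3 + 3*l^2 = (l)*(l^2 + 3*l) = l*(l + 3)*(l)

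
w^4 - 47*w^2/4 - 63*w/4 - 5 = (w - 4)*(w + 1/2)*(w + 1)*(w + 5/2)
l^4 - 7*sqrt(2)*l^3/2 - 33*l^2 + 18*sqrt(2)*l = l*(l - 6*sqrt(2))*(l - sqrt(2)/2)*(l + 3*sqrt(2))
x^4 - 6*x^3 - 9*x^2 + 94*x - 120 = (x - 5)*(x - 3)*(x - 2)*(x + 4)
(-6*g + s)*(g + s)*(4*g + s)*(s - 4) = -24*g^3*s + 96*g^3 - 26*g^2*s^2 + 104*g^2*s - g*s^3 + 4*g*s^2 + s^4 - 4*s^3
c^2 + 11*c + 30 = (c + 5)*(c + 6)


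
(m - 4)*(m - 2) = m^2 - 6*m + 8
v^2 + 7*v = v*(v + 7)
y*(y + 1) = y^2 + y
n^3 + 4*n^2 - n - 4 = (n - 1)*(n + 1)*(n + 4)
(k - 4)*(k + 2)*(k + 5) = k^3 + 3*k^2 - 18*k - 40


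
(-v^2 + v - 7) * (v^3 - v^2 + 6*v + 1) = -v^5 + 2*v^4 - 14*v^3 + 12*v^2 - 41*v - 7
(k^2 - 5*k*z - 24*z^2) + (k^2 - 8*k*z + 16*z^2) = 2*k^2 - 13*k*z - 8*z^2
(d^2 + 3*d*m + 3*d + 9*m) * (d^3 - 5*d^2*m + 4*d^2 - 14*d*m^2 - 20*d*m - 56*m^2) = d^5 - 2*d^4*m + 7*d^4 - 29*d^3*m^2 - 14*d^3*m + 12*d^3 - 42*d^2*m^3 - 203*d^2*m^2 - 24*d^2*m - 294*d*m^3 - 348*d*m^2 - 504*m^3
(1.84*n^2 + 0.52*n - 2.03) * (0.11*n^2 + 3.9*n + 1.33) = 0.2024*n^4 + 7.2332*n^3 + 4.2519*n^2 - 7.2254*n - 2.6999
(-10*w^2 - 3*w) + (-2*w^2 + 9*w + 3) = -12*w^2 + 6*w + 3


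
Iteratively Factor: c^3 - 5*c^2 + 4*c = (c - 4)*(c^2 - c) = c*(c - 4)*(c - 1)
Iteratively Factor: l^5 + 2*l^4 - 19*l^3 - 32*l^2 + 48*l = (l - 1)*(l^4 + 3*l^3 - 16*l^2 - 48*l) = (l - 1)*(l + 4)*(l^3 - l^2 - 12*l) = (l - 4)*(l - 1)*(l + 4)*(l^2 + 3*l) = (l - 4)*(l - 1)*(l + 3)*(l + 4)*(l)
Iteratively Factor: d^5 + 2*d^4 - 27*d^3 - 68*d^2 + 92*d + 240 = (d + 3)*(d^4 - d^3 - 24*d^2 + 4*d + 80) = (d - 2)*(d + 3)*(d^3 + d^2 - 22*d - 40) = (d - 2)*(d + 3)*(d + 4)*(d^2 - 3*d - 10) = (d - 2)*(d + 2)*(d + 3)*(d + 4)*(d - 5)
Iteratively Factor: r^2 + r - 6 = (r + 3)*(r - 2)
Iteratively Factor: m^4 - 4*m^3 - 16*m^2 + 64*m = (m)*(m^3 - 4*m^2 - 16*m + 64) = m*(m - 4)*(m^2 - 16) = m*(m - 4)*(m + 4)*(m - 4)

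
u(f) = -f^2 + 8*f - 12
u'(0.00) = 8.00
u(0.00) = -12.00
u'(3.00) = 2.00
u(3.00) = 3.00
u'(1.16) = 5.68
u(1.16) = -4.07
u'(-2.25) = 12.50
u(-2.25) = -35.06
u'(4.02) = -0.04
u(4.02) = 4.00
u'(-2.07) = 12.14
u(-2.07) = -32.84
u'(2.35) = 3.30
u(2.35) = 1.28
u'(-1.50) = 11.00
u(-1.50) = -26.25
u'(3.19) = 1.62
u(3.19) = 3.34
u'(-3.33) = 14.66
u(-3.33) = -49.73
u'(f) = 8 - 2*f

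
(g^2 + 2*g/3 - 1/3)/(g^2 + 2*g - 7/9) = 3*(g + 1)/(3*g + 7)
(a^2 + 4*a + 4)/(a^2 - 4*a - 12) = (a + 2)/(a - 6)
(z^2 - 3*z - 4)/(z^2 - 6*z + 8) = (z + 1)/(z - 2)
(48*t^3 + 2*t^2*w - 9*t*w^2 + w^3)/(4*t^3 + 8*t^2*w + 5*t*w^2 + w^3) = (24*t^2 - 11*t*w + w^2)/(2*t^2 + 3*t*w + w^2)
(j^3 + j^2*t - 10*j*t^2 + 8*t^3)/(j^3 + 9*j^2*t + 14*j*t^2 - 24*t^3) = (j - 2*t)/(j + 6*t)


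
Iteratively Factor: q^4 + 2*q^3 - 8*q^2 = (q)*(q^3 + 2*q^2 - 8*q) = q*(q + 4)*(q^2 - 2*q) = q*(q - 2)*(q + 4)*(q)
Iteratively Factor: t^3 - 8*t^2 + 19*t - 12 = (t - 3)*(t^2 - 5*t + 4) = (t - 4)*(t - 3)*(t - 1)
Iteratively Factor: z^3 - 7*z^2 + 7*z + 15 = (z - 3)*(z^2 - 4*z - 5) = (z - 3)*(z + 1)*(z - 5)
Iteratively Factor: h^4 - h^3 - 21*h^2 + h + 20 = (h + 1)*(h^3 - 2*h^2 - 19*h + 20) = (h + 1)*(h + 4)*(h^2 - 6*h + 5) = (h - 1)*(h + 1)*(h + 4)*(h - 5)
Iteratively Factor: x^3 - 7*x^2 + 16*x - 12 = (x - 2)*(x^2 - 5*x + 6) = (x - 3)*(x - 2)*(x - 2)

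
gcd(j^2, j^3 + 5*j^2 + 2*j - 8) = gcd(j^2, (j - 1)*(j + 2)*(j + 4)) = 1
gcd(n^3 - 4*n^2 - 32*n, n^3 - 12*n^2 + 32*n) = n^2 - 8*n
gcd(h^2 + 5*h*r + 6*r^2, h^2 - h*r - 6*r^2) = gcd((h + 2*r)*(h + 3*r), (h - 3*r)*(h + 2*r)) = h + 2*r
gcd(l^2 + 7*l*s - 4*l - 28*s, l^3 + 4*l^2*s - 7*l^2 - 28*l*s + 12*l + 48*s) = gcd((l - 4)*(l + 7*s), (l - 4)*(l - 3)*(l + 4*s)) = l - 4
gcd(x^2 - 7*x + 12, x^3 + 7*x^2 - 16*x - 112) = x - 4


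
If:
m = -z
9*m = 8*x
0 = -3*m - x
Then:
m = 0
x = 0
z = 0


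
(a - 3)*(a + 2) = a^2 - a - 6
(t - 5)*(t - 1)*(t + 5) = t^3 - t^2 - 25*t + 25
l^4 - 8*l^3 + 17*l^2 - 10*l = l*(l - 5)*(l - 2)*(l - 1)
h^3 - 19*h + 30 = (h - 3)*(h - 2)*(h + 5)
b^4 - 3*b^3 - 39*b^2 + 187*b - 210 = (b - 5)*(b - 3)*(b - 2)*(b + 7)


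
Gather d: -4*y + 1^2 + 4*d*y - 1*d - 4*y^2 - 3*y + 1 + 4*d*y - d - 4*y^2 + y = d*(8*y - 2) - 8*y^2 - 6*y + 2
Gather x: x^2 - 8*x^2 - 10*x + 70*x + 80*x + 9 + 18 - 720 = -7*x^2 + 140*x - 693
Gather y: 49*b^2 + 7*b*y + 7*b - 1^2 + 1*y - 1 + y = 49*b^2 + 7*b + y*(7*b + 2) - 2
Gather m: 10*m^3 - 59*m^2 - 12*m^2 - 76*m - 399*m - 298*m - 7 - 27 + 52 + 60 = 10*m^3 - 71*m^2 - 773*m + 78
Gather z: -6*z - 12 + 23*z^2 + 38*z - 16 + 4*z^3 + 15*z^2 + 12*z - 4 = 4*z^3 + 38*z^2 + 44*z - 32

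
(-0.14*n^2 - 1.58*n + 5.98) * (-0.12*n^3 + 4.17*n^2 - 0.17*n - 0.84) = 0.0168*n^5 - 0.3942*n^4 - 7.2824*n^3 + 25.3228*n^2 + 0.3106*n - 5.0232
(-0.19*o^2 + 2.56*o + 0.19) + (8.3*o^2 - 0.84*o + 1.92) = 8.11*o^2 + 1.72*o + 2.11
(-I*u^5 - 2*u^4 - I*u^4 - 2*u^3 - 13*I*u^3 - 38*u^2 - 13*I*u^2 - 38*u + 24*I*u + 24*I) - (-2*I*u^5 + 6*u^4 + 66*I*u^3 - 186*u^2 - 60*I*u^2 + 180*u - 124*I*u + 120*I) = I*u^5 - 8*u^4 - I*u^4 - 2*u^3 - 79*I*u^3 + 148*u^2 + 47*I*u^2 - 218*u + 148*I*u - 96*I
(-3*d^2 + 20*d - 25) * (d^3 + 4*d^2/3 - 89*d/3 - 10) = -3*d^5 + 16*d^4 + 272*d^3/3 - 1790*d^2/3 + 1625*d/3 + 250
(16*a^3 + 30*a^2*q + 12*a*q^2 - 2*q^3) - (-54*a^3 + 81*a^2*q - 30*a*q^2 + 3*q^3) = 70*a^3 - 51*a^2*q + 42*a*q^2 - 5*q^3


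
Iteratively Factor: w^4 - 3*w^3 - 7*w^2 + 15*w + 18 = (w + 2)*(w^3 - 5*w^2 + 3*w + 9) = (w + 1)*(w + 2)*(w^2 - 6*w + 9) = (w - 3)*(w + 1)*(w + 2)*(w - 3)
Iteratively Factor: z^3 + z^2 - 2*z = (z)*(z^2 + z - 2) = z*(z - 1)*(z + 2)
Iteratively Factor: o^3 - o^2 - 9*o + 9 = (o + 3)*(o^2 - 4*o + 3) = (o - 1)*(o + 3)*(o - 3)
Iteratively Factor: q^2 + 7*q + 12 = (q + 3)*(q + 4)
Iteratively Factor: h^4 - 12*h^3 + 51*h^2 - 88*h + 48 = (h - 4)*(h^3 - 8*h^2 + 19*h - 12) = (h - 4)*(h - 3)*(h^2 - 5*h + 4) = (h - 4)^2*(h - 3)*(h - 1)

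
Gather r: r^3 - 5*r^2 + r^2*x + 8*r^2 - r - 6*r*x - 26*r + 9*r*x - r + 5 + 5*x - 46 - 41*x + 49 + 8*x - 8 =r^3 + r^2*(x + 3) + r*(3*x - 28) - 28*x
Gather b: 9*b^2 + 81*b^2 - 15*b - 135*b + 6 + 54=90*b^2 - 150*b + 60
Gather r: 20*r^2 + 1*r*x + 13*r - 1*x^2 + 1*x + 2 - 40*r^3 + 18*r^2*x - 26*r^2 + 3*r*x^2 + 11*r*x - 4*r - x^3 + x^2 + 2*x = -40*r^3 + r^2*(18*x - 6) + r*(3*x^2 + 12*x + 9) - x^3 + 3*x + 2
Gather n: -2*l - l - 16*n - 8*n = -3*l - 24*n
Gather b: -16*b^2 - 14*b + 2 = -16*b^2 - 14*b + 2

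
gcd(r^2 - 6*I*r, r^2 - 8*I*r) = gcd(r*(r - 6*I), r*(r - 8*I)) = r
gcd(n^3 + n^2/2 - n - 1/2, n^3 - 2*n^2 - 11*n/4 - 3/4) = n + 1/2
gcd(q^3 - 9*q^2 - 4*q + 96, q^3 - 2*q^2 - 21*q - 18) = q + 3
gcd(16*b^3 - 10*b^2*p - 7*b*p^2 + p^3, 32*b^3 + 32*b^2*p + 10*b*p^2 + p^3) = 2*b + p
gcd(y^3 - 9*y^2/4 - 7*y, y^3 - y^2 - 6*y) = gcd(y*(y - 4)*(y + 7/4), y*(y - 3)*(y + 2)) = y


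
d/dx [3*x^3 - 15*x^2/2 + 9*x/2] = 9*x^2 - 15*x + 9/2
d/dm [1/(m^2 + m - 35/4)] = 16*(-2*m - 1)/(4*m^2 + 4*m - 35)^2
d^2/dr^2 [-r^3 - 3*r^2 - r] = -6*r - 6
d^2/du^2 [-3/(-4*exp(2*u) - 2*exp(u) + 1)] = (192*exp(3*u) + 72*exp(2*u) + 60*exp(u) + 6)*exp(u)/(64*exp(6*u) + 96*exp(5*u) - 40*exp(3*u) + 6*exp(u) - 1)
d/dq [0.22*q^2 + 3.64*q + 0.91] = 0.44*q + 3.64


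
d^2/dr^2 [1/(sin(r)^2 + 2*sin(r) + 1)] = 2*(3 - 2*sin(r))/(sin(r) + 1)^3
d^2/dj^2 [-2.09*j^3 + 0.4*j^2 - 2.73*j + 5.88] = 0.8 - 12.54*j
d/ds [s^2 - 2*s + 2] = 2*s - 2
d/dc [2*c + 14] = 2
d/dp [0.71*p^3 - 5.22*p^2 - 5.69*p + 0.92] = 2.13*p^2 - 10.44*p - 5.69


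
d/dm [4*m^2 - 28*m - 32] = 8*m - 28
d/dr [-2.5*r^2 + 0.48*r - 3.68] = 0.48 - 5.0*r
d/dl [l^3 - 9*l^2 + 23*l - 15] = 3*l^2 - 18*l + 23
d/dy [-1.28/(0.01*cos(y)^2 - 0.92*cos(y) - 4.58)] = (1.1776 - 0.0256*cos(y))*sin(y)/(-0.01*cos(y)^2 + 0.92*cos(y) + 4.58)^2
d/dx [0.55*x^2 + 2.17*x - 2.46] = 1.1*x + 2.17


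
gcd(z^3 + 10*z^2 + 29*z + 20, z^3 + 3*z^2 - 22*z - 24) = z + 1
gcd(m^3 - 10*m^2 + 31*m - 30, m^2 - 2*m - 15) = m - 5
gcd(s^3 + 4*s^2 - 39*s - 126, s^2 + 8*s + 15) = s + 3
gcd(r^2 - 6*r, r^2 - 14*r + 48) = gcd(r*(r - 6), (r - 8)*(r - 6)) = r - 6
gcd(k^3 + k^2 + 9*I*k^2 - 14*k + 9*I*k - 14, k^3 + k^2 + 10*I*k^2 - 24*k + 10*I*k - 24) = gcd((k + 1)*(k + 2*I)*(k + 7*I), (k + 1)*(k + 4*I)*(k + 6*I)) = k + 1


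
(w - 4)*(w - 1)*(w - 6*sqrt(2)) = w^3 - 6*sqrt(2)*w^2 - 5*w^2 + 4*w + 30*sqrt(2)*w - 24*sqrt(2)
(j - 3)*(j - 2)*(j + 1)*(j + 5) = j^4 + j^3 - 19*j^2 + 11*j + 30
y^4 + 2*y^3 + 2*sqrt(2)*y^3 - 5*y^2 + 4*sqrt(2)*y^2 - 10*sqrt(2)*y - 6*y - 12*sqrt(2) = (y - 2)*(y + 1)*(y + 3)*(y + 2*sqrt(2))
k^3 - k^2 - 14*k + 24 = (k - 3)*(k - 2)*(k + 4)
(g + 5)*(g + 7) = g^2 + 12*g + 35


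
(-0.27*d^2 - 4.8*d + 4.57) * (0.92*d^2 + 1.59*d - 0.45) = -0.2484*d^4 - 4.8453*d^3 - 3.3061*d^2 + 9.4263*d - 2.0565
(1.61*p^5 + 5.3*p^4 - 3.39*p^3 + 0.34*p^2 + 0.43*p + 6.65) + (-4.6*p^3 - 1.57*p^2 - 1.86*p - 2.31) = 1.61*p^5 + 5.3*p^4 - 7.99*p^3 - 1.23*p^2 - 1.43*p + 4.34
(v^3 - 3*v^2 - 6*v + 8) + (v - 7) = v^3 - 3*v^2 - 5*v + 1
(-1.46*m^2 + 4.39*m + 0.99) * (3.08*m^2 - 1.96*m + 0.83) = -4.4968*m^4 + 16.3828*m^3 - 6.767*m^2 + 1.7033*m + 0.8217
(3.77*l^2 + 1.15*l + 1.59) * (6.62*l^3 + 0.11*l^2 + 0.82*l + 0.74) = 24.9574*l^5 + 8.0277*l^4 + 13.7437*l^3 + 3.9077*l^2 + 2.1548*l + 1.1766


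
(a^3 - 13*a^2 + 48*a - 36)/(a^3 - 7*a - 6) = (-a^3 + 13*a^2 - 48*a + 36)/(-a^3 + 7*a + 6)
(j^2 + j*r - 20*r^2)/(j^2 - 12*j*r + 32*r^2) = (-j - 5*r)/(-j + 8*r)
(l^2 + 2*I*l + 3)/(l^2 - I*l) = (l + 3*I)/l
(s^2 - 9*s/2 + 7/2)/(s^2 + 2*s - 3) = (s - 7/2)/(s + 3)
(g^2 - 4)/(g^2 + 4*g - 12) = (g + 2)/(g + 6)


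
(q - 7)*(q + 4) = q^2 - 3*q - 28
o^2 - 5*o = o*(o - 5)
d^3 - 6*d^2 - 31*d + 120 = (d - 8)*(d - 3)*(d + 5)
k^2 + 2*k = k*(k + 2)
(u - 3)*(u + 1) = u^2 - 2*u - 3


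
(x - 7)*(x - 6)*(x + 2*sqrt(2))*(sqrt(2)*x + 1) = sqrt(2)*x^4 - 13*sqrt(2)*x^3 + 5*x^3 - 65*x^2 + 44*sqrt(2)*x^2 - 26*sqrt(2)*x + 210*x + 84*sqrt(2)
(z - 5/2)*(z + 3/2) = z^2 - z - 15/4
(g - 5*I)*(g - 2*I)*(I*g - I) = I*g^3 + 7*g^2 - I*g^2 - 7*g - 10*I*g + 10*I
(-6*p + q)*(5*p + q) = -30*p^2 - p*q + q^2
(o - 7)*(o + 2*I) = o^2 - 7*o + 2*I*o - 14*I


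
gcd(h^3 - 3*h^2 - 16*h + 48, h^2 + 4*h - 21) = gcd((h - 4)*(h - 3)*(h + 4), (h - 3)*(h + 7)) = h - 3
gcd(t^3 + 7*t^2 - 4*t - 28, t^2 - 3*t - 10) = t + 2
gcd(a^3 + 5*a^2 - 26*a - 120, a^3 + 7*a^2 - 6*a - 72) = a^2 + 10*a + 24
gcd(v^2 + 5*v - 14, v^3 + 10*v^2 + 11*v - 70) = v^2 + 5*v - 14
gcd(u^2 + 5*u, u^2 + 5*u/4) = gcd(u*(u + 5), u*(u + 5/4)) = u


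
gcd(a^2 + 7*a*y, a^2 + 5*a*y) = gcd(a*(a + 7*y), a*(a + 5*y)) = a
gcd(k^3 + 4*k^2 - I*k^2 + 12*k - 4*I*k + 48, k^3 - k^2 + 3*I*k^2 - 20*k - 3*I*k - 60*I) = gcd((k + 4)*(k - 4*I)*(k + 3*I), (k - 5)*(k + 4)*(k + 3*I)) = k^2 + k*(4 + 3*I) + 12*I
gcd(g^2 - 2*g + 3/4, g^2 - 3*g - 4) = 1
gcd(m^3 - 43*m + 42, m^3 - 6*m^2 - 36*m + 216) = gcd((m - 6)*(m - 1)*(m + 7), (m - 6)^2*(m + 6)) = m - 6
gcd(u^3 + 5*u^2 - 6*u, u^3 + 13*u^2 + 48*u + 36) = u + 6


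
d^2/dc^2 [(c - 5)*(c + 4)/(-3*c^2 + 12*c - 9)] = 2*(-3*c^3 + 69*c^2 - 249*c + 263)/(3*(c^6 - 12*c^5 + 57*c^4 - 136*c^3 + 171*c^2 - 108*c + 27))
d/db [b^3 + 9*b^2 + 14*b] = 3*b^2 + 18*b + 14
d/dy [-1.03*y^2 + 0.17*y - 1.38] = 0.17 - 2.06*y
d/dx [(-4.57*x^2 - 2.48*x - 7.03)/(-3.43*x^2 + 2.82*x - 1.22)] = (-21.3938*x^2 - 37.075*x + 22.8502)/(11.7649*x^4 - 19.3452*x^3 + 16.3216*x^2 - 6.8808*x + 1.4884)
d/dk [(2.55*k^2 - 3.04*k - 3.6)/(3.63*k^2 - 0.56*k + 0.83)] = (9.6072*k^2 + 30.369*k - 4.5392)/(13.1769*k^4 - 4.0656*k^3 + 6.3394*k^2 - 0.9296*k + 0.6889)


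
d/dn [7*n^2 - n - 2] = 14*n - 1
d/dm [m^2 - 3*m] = 2*m - 3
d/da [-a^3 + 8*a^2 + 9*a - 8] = -3*a^2 + 16*a + 9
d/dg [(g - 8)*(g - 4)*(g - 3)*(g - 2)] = 4*g^3 - 51*g^2 + 196*g - 232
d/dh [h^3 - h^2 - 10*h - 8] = 3*h^2 - 2*h - 10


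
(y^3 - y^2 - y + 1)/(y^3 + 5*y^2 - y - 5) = (y - 1)/(y + 5)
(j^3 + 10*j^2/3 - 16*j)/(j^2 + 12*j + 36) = j*(3*j - 8)/(3*(j + 6))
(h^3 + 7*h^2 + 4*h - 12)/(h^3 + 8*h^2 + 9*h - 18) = (h + 2)/(h + 3)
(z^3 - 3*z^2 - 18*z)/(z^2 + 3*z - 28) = z*(z^2 - 3*z - 18)/(z^2 + 3*z - 28)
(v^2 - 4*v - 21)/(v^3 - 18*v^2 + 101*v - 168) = (v + 3)/(v^2 - 11*v + 24)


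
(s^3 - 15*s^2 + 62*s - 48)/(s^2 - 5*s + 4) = (s^2 - 14*s + 48)/(s - 4)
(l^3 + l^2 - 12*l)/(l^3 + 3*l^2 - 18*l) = (l + 4)/(l + 6)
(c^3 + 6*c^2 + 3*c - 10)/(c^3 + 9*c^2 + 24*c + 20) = (c - 1)/(c + 2)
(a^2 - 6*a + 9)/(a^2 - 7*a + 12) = (a - 3)/(a - 4)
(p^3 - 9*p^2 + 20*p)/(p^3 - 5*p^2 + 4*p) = (p - 5)/(p - 1)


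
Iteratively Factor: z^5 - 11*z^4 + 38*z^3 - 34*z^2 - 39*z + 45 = (z + 1)*(z^4 - 12*z^3 + 50*z^2 - 84*z + 45) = (z - 1)*(z + 1)*(z^3 - 11*z^2 + 39*z - 45) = (z - 3)*(z - 1)*(z + 1)*(z^2 - 8*z + 15) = (z - 3)^2*(z - 1)*(z + 1)*(z - 5)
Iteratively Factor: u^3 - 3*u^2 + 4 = (u - 2)*(u^2 - u - 2) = (u - 2)*(u + 1)*(u - 2)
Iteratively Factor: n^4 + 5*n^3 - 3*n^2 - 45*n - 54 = (n + 2)*(n^3 + 3*n^2 - 9*n - 27) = (n + 2)*(n + 3)*(n^2 - 9) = (n - 3)*(n + 2)*(n + 3)*(n + 3)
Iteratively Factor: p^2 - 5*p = (p - 5)*(p)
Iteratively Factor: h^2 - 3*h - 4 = (h + 1)*(h - 4)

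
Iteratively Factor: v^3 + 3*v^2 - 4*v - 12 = (v + 3)*(v^2 - 4) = (v - 2)*(v + 3)*(v + 2)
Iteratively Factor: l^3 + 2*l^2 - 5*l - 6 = (l + 1)*(l^2 + l - 6) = (l + 1)*(l + 3)*(l - 2)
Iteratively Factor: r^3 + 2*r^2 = (r + 2)*(r^2) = r*(r + 2)*(r)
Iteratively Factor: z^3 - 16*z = (z)*(z^2 - 16) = z*(z + 4)*(z - 4)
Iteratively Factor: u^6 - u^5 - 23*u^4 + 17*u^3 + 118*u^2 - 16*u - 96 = (u - 1)*(u^5 - 23*u^3 - 6*u^2 + 112*u + 96) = (u - 1)*(u + 2)*(u^4 - 2*u^3 - 19*u^2 + 32*u + 48) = (u - 4)*(u - 1)*(u + 2)*(u^3 + 2*u^2 - 11*u - 12) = (u - 4)*(u - 1)*(u + 2)*(u + 4)*(u^2 - 2*u - 3) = (u - 4)*(u - 1)*(u + 1)*(u + 2)*(u + 4)*(u - 3)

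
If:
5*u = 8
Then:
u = 8/5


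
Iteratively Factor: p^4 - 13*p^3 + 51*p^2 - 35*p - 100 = (p - 5)*(p^3 - 8*p^2 + 11*p + 20) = (p - 5)*(p + 1)*(p^2 - 9*p + 20) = (p - 5)^2*(p + 1)*(p - 4)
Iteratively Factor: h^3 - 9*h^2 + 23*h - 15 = (h - 1)*(h^2 - 8*h + 15) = (h - 5)*(h - 1)*(h - 3)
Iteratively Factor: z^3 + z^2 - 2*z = (z - 1)*(z^2 + 2*z) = z*(z - 1)*(z + 2)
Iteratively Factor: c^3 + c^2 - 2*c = (c)*(c^2 + c - 2) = c*(c + 2)*(c - 1)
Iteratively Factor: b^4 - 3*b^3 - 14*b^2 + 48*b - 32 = (b - 1)*(b^3 - 2*b^2 - 16*b + 32) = (b - 1)*(b + 4)*(b^2 - 6*b + 8) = (b - 2)*(b - 1)*(b + 4)*(b - 4)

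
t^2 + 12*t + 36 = (t + 6)^2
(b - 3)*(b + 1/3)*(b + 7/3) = b^3 - b^2/3 - 65*b/9 - 7/3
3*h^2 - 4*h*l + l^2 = (-3*h + l)*(-h + l)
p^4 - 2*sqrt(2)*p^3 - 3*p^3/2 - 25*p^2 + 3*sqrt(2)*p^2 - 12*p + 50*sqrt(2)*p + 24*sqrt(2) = (p - 6)*(p + 1/2)*(p + 4)*(p - 2*sqrt(2))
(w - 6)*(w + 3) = w^2 - 3*w - 18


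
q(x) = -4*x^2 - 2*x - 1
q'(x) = -8*x - 2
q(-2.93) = -29.48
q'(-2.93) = 21.44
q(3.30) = -51.16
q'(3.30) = -28.40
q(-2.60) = -22.84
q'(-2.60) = 18.80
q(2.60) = -33.24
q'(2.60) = -22.80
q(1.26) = -9.87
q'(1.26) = -12.08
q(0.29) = -1.92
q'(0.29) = -4.32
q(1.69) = -15.80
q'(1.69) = -15.52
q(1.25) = -9.75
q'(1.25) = -12.00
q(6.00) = -157.00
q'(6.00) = -50.00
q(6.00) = -157.00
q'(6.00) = -50.00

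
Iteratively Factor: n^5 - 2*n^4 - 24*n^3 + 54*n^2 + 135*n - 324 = (n - 3)*(n^4 + n^3 - 21*n^2 - 9*n + 108) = (n - 3)^2*(n^3 + 4*n^2 - 9*n - 36) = (n - 3)^2*(n + 4)*(n^2 - 9) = (n - 3)^2*(n + 3)*(n + 4)*(n - 3)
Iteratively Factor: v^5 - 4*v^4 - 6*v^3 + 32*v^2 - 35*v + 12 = (v - 1)*(v^4 - 3*v^3 - 9*v^2 + 23*v - 12) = (v - 1)*(v + 3)*(v^3 - 6*v^2 + 9*v - 4) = (v - 1)^2*(v + 3)*(v^2 - 5*v + 4) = (v - 4)*(v - 1)^2*(v + 3)*(v - 1)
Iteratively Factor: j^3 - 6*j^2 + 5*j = (j)*(j^2 - 6*j + 5) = j*(j - 1)*(j - 5)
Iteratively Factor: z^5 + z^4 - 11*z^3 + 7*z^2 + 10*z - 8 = (z - 1)*(z^4 + 2*z^3 - 9*z^2 - 2*z + 8) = (z - 2)*(z - 1)*(z^3 + 4*z^2 - z - 4) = (z - 2)*(z - 1)*(z + 4)*(z^2 - 1) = (z - 2)*(z - 1)^2*(z + 4)*(z + 1)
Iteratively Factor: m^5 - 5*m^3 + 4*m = (m - 1)*(m^4 + m^3 - 4*m^2 - 4*m) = (m - 2)*(m - 1)*(m^3 + 3*m^2 + 2*m) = (m - 2)*(m - 1)*(m + 2)*(m^2 + m) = m*(m - 2)*(m - 1)*(m + 2)*(m + 1)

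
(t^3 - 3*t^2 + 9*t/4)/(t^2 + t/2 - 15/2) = t*(4*t^2 - 12*t + 9)/(2*(2*t^2 + t - 15))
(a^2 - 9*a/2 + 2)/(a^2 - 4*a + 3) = (a^2 - 9*a/2 + 2)/(a^2 - 4*a + 3)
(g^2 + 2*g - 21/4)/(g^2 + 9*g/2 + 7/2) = (g - 3/2)/(g + 1)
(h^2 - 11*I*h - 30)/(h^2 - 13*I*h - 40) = (h - 6*I)/(h - 8*I)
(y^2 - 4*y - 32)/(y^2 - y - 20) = (y - 8)/(y - 5)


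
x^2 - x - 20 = (x - 5)*(x + 4)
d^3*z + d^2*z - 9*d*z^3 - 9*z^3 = (d - 3*z)*(d + 3*z)*(d*z + z)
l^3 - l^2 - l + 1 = (l - 1)^2*(l + 1)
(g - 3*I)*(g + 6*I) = g^2 + 3*I*g + 18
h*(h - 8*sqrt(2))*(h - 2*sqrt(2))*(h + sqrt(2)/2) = h^4 - 19*sqrt(2)*h^3/2 + 22*h^2 + 16*sqrt(2)*h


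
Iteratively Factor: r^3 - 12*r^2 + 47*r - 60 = (r - 5)*(r^2 - 7*r + 12) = (r - 5)*(r - 3)*(r - 4)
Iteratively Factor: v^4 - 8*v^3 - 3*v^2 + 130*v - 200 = (v + 4)*(v^3 - 12*v^2 + 45*v - 50) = (v - 5)*(v + 4)*(v^2 - 7*v + 10) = (v - 5)^2*(v + 4)*(v - 2)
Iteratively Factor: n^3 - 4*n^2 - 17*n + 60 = (n - 3)*(n^2 - n - 20) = (n - 3)*(n + 4)*(n - 5)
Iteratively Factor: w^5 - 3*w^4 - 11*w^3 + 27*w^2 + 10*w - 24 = (w + 3)*(w^4 - 6*w^3 + 7*w^2 + 6*w - 8) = (w - 4)*(w + 3)*(w^3 - 2*w^2 - w + 2) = (w - 4)*(w - 2)*(w + 3)*(w^2 - 1) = (w - 4)*(w - 2)*(w + 1)*(w + 3)*(w - 1)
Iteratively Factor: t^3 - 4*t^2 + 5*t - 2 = (t - 2)*(t^2 - 2*t + 1) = (t - 2)*(t - 1)*(t - 1)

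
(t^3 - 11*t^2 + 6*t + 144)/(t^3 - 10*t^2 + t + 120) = (t - 6)/(t - 5)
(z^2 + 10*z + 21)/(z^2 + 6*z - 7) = (z + 3)/(z - 1)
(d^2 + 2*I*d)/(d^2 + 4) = d/(d - 2*I)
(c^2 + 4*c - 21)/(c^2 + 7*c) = (c - 3)/c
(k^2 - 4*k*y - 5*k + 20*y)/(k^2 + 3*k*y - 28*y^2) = (k - 5)/(k + 7*y)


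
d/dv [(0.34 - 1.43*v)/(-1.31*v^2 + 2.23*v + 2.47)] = (-1.8733*v^2 + 0.8908*v - 4.2903)/(1.7161*v^4 - 5.8426*v^3 - 1.4985*v^2 + 11.0162*v + 6.1009)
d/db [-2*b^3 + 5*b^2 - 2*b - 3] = -6*b^2 + 10*b - 2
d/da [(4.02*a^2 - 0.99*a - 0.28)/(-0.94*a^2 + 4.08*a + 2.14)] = (15.471*a^2 + 16.6792*a - 0.9762)/(0.8836*a^4 - 7.6704*a^3 + 12.6232*a^2 + 17.4624*a + 4.5796)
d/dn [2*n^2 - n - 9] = 4*n - 1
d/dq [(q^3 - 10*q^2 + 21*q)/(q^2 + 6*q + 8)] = (q^4 + 12*q^3 - 57*q^2 - 160*q + 168)/(q^4 + 12*q^3 + 52*q^2 + 96*q + 64)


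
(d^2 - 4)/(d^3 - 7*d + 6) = (d + 2)/(d^2 + 2*d - 3)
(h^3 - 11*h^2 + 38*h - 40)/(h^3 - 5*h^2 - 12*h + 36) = (h^2 - 9*h + 20)/(h^2 - 3*h - 18)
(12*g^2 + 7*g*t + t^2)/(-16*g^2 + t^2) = (3*g + t)/(-4*g + t)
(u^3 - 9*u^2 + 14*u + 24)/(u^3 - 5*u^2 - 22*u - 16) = (u^2 - 10*u + 24)/(u^2 - 6*u - 16)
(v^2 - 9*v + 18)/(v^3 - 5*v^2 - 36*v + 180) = (v - 3)/(v^2 + v - 30)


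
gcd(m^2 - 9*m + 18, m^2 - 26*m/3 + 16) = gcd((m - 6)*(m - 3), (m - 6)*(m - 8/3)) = m - 6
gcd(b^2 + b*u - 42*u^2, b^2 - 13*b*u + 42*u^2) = -b + 6*u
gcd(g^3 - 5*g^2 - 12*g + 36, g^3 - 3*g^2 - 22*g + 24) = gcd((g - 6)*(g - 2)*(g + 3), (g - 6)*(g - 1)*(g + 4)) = g - 6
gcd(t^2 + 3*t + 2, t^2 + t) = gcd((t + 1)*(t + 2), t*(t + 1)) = t + 1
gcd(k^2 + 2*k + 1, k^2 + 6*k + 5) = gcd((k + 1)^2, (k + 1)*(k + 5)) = k + 1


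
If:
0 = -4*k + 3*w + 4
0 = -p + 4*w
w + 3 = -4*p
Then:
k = 59/68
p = -12/17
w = -3/17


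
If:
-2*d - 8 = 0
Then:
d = -4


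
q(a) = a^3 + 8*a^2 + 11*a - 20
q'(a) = 3*a^2 + 16*a + 11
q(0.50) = -12.38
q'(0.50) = 19.75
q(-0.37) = -23.03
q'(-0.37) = 5.49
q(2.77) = 93.11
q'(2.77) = 78.34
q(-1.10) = -23.75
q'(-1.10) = -2.97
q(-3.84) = -0.90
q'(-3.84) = -6.20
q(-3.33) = -4.84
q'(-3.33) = -9.01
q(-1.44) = -22.24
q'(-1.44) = -5.82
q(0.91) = -2.61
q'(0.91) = 28.04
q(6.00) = 550.00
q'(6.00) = 215.00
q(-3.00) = -8.00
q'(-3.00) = -10.00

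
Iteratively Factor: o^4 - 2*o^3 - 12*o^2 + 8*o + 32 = (o - 2)*(o^3 - 12*o - 16) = (o - 2)*(o + 2)*(o^2 - 2*o - 8) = (o - 4)*(o - 2)*(o + 2)*(o + 2)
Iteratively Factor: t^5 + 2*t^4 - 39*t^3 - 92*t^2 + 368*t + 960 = (t + 4)*(t^4 - 2*t^3 - 31*t^2 + 32*t + 240) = (t + 3)*(t + 4)*(t^3 - 5*t^2 - 16*t + 80) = (t + 3)*(t + 4)^2*(t^2 - 9*t + 20) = (t - 4)*(t + 3)*(t + 4)^2*(t - 5)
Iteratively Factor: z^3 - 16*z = (z + 4)*(z^2 - 4*z) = (z - 4)*(z + 4)*(z)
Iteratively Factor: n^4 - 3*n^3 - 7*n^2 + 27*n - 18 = (n + 3)*(n^3 - 6*n^2 + 11*n - 6) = (n - 3)*(n + 3)*(n^2 - 3*n + 2) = (n - 3)*(n - 2)*(n + 3)*(n - 1)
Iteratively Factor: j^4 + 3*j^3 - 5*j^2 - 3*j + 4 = (j - 1)*(j^3 + 4*j^2 - j - 4) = (j - 1)^2*(j^2 + 5*j + 4) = (j - 1)^2*(j + 1)*(j + 4)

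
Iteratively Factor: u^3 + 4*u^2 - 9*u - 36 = (u + 3)*(u^2 + u - 12) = (u + 3)*(u + 4)*(u - 3)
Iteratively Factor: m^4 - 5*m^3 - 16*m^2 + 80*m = (m + 4)*(m^3 - 9*m^2 + 20*m) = (m - 4)*(m + 4)*(m^2 - 5*m) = (m - 5)*(m - 4)*(m + 4)*(m)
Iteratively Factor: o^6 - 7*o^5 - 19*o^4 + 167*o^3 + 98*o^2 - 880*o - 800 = (o + 4)*(o^5 - 11*o^4 + 25*o^3 + 67*o^2 - 170*o - 200) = (o - 5)*(o + 4)*(o^4 - 6*o^3 - 5*o^2 + 42*o + 40) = (o - 5)^2*(o + 4)*(o^3 - o^2 - 10*o - 8) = (o - 5)^2*(o + 2)*(o + 4)*(o^2 - 3*o - 4) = (o - 5)^2*(o - 4)*(o + 2)*(o + 4)*(o + 1)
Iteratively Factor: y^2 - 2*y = (y - 2)*(y)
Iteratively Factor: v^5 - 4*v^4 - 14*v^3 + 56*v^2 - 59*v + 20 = (v - 1)*(v^4 - 3*v^3 - 17*v^2 + 39*v - 20) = (v - 1)^2*(v^3 - 2*v^2 - 19*v + 20) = (v - 5)*(v - 1)^2*(v^2 + 3*v - 4) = (v - 5)*(v - 1)^3*(v + 4)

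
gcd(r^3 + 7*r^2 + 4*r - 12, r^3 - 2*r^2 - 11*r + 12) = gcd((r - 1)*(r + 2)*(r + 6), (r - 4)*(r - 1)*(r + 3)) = r - 1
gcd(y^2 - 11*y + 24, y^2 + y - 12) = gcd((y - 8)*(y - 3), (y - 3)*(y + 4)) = y - 3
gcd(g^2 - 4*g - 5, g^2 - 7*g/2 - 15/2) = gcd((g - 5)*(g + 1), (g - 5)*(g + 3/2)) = g - 5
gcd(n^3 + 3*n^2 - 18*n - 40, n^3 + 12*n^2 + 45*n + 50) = n^2 + 7*n + 10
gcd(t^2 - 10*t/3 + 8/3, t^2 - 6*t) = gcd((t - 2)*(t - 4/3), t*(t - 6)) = 1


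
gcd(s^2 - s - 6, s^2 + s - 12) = s - 3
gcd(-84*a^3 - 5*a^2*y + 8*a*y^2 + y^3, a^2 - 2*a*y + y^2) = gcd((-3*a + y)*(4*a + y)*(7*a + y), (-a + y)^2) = 1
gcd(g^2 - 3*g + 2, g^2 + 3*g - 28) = 1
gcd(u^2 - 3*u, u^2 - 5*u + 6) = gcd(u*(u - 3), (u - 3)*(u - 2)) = u - 3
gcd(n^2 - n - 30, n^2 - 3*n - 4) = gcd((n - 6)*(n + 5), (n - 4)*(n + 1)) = 1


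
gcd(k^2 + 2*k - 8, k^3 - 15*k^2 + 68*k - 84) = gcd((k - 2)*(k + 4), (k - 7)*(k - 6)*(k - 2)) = k - 2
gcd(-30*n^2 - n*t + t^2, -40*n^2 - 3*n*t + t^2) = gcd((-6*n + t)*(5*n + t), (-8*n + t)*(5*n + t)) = 5*n + t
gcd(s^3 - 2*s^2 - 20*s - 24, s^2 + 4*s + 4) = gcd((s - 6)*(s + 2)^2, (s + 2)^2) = s^2 + 4*s + 4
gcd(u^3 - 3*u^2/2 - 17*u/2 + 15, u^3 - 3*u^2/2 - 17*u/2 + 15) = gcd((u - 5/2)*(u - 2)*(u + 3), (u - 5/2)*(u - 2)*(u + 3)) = u^3 - 3*u^2/2 - 17*u/2 + 15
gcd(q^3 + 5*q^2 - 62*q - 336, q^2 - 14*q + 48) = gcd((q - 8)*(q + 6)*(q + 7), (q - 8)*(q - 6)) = q - 8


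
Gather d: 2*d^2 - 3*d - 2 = 2*d^2 - 3*d - 2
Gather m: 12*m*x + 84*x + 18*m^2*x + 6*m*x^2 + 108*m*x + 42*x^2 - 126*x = 18*m^2*x + m*(6*x^2 + 120*x) + 42*x^2 - 42*x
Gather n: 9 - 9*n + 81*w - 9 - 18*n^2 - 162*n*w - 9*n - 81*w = -18*n^2 + n*(-162*w - 18)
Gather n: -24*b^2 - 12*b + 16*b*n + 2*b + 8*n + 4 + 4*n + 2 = -24*b^2 - 10*b + n*(16*b + 12) + 6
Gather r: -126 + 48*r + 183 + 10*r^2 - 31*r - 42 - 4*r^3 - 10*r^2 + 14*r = -4*r^3 + 31*r + 15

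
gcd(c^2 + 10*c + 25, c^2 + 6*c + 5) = c + 5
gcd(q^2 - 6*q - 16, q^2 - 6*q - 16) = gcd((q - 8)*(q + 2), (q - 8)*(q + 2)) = q^2 - 6*q - 16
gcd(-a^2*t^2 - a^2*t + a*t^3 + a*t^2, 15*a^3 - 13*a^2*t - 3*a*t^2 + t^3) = -a + t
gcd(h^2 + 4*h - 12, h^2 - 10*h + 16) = h - 2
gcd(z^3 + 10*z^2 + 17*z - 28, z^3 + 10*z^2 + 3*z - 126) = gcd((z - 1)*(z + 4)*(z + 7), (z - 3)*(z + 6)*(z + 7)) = z + 7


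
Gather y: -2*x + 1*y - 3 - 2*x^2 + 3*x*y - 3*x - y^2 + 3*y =-2*x^2 - 5*x - y^2 + y*(3*x + 4) - 3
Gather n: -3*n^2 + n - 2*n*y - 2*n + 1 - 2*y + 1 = -3*n^2 + n*(-2*y - 1) - 2*y + 2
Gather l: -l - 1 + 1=-l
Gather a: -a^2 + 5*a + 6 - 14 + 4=-a^2 + 5*a - 4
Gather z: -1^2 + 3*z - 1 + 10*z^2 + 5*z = 10*z^2 + 8*z - 2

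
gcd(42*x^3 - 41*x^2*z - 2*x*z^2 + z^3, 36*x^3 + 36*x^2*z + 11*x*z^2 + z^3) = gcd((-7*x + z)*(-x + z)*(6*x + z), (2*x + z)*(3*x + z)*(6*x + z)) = 6*x + z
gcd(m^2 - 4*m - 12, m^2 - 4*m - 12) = m^2 - 4*m - 12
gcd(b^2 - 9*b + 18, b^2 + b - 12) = b - 3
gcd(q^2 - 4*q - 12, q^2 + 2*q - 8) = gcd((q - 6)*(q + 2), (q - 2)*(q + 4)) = 1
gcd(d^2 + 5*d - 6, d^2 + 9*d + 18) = d + 6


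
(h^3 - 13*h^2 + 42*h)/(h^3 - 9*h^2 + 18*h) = (h - 7)/(h - 3)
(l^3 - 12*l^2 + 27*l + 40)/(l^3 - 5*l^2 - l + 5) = (l - 8)/(l - 1)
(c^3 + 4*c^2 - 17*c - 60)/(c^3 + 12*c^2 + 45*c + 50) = (c^2 - c - 12)/(c^2 + 7*c + 10)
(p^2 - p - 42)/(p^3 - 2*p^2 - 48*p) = (p - 7)/(p*(p - 8))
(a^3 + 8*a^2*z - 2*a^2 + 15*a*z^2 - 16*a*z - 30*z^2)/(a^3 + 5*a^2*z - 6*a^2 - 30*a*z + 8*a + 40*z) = (a + 3*z)/(a - 4)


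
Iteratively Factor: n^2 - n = (n)*(n - 1)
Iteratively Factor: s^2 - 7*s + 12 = (s - 4)*(s - 3)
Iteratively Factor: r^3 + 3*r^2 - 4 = (r + 2)*(r^2 + r - 2) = (r + 2)^2*(r - 1)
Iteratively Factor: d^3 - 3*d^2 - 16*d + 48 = (d - 4)*(d^2 + d - 12) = (d - 4)*(d + 4)*(d - 3)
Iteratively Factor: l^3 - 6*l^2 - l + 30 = (l - 3)*(l^2 - 3*l - 10) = (l - 3)*(l + 2)*(l - 5)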